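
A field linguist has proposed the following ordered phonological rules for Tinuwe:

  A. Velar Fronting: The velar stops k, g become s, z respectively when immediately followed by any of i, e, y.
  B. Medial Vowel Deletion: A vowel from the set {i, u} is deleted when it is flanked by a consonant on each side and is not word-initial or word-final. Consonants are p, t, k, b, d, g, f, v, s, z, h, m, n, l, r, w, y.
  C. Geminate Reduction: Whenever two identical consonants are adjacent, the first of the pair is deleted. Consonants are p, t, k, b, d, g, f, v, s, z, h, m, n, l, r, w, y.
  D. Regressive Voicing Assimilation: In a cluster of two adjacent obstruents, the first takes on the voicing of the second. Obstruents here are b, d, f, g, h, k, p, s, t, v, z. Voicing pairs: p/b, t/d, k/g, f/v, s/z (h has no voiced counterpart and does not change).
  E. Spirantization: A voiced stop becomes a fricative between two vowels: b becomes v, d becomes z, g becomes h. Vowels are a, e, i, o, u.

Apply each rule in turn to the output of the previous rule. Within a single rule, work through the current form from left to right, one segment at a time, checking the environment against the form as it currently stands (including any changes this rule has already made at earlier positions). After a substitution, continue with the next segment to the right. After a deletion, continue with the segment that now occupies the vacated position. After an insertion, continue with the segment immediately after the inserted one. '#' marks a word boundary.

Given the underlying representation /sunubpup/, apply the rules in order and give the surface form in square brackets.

A Velar Fronting: no change — [sunubpup]
B Medial Vowel Deletion: [sunubpup] → [snbpp]
C Geminate Reduction: [snbpp] → [snbp]
D Regressive Voicing Assimilation: [snbp] → [snpp]
E Spirantization: no change — [snpp]

[snpp]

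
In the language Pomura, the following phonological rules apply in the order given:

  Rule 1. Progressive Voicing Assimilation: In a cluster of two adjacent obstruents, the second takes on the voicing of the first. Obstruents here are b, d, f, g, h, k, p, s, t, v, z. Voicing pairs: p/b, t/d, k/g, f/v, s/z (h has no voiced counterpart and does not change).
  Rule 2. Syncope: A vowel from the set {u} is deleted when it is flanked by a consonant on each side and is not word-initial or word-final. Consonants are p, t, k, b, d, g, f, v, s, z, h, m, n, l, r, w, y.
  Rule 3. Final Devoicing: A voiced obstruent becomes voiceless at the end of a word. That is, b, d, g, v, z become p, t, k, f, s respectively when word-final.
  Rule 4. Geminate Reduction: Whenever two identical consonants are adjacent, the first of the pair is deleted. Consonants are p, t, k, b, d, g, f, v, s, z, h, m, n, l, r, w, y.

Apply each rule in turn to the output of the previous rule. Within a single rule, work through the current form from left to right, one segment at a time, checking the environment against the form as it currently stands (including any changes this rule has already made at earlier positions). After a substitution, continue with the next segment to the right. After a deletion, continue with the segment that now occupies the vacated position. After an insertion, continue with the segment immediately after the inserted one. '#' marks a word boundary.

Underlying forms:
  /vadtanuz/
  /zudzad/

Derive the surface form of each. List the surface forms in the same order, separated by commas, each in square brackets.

[vadans], [zdzat]

/vadtanuz/:
  Rule 1 Progressive Voicing Assimilation: [vadtanuz] → [vaddanuz]
  Rule 2 Syncope: [vaddanuz] → [vaddanz]
  Rule 3 Final Devoicing: [vaddanz] → [vaddans]
  Rule 4 Geminate Reduction: [vaddans] → [vadans]
/zudzad/:
  Rule 1 Progressive Voicing Assimilation: no change — [zudzad]
  Rule 2 Syncope: [zudzad] → [zdzad]
  Rule 3 Final Devoicing: [zdzad] → [zdzat]
  Rule 4 Geminate Reduction: no change — [zdzat]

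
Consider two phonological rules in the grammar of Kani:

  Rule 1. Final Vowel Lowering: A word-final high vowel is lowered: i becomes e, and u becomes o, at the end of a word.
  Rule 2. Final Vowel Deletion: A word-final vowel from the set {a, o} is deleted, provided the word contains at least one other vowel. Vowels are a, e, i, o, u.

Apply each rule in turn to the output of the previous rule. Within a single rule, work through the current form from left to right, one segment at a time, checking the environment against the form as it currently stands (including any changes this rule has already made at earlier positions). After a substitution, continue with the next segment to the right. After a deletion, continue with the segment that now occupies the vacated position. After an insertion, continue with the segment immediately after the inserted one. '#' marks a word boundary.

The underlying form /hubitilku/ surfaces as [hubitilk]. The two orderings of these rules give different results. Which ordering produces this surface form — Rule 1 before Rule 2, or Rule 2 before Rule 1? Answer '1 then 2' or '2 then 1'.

Order 1 then 2:
  1 Final Vowel Lowering: [hubitilku] → [hubitilko]
  2 Final Vowel Deletion: [hubitilko] → [hubitilk]
  result: [hubitilk]
Order 2 then 1:
  2 Final Vowel Deletion: no change — [hubitilku]
  1 Final Vowel Lowering: [hubitilku] → [hubitilko]
  result: [hubitilko]

1 then 2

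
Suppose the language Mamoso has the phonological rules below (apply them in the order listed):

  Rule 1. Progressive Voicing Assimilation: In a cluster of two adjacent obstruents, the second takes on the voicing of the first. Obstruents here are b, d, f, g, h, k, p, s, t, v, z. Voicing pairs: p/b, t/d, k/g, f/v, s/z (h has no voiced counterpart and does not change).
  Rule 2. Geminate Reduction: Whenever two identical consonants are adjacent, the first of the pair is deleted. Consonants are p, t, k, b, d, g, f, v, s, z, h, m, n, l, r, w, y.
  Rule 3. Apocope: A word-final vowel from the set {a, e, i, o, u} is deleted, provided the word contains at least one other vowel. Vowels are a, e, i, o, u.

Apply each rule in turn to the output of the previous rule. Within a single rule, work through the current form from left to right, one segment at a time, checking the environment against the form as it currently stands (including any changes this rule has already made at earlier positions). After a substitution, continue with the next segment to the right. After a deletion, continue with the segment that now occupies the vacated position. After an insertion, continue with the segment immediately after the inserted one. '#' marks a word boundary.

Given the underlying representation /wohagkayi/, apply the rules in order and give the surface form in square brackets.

Rule 1 Progressive Voicing Assimilation: [wohagkayi] → [wohaggayi]
Rule 2 Geminate Reduction: [wohaggayi] → [wohagayi]
Rule 3 Apocope: [wohagayi] → [wohagay]

[wohagay]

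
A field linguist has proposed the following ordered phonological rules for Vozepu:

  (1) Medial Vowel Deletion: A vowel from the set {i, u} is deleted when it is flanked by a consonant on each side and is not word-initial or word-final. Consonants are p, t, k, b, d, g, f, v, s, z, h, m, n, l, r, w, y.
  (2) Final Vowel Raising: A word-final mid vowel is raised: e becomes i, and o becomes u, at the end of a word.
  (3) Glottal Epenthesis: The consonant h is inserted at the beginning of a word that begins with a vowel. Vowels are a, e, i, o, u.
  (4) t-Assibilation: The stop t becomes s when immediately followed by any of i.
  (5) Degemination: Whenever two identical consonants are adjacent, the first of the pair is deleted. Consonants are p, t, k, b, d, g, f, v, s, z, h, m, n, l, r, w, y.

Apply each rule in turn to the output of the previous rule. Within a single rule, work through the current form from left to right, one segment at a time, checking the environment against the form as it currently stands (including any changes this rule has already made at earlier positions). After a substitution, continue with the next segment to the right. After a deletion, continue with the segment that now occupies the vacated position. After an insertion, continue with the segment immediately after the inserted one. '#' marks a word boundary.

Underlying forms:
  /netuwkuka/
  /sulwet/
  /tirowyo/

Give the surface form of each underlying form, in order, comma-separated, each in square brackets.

[netwka], [slwet], [trowyu]

/netuwkuka/:
  (1) Medial Vowel Deletion: [netuwkuka] → [netwkka]
  (2) Final Vowel Raising: no change — [netwkka]
  (3) Glottal Epenthesis: no change — [netwkka]
  (4) t-Assibilation: no change — [netwkka]
  (5) Degemination: [netwkka] → [netwka]
/sulwet/:
  (1) Medial Vowel Deletion: [sulwet] → [slwet]
  (2) Final Vowel Raising: no change — [slwet]
  (3) Glottal Epenthesis: no change — [slwet]
  (4) t-Assibilation: no change — [slwet]
  (5) Degemination: no change — [slwet]
/tirowyo/:
  (1) Medial Vowel Deletion: [tirowyo] → [trowyo]
  (2) Final Vowel Raising: [trowyo] → [trowyu]
  (3) Glottal Epenthesis: no change — [trowyu]
  (4) t-Assibilation: no change — [trowyu]
  (5) Degemination: no change — [trowyu]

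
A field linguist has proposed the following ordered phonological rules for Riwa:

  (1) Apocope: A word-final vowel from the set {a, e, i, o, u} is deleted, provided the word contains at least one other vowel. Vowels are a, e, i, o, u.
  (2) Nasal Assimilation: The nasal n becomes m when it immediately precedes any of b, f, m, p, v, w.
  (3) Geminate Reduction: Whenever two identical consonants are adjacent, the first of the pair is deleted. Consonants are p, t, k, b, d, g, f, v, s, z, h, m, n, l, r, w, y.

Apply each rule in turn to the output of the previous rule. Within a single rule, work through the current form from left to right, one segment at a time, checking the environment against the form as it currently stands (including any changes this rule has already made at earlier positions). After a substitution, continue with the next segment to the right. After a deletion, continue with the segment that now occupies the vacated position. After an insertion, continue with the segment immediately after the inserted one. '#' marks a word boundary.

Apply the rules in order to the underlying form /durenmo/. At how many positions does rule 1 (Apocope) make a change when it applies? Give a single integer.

(1) Apocope: [durenmo] → [durenm]
(2) Nasal Assimilation: [durenm] → [duremm]
(3) Geminate Reduction: [duremm] → [durem]
Rule 1 changed 1 position(s).

1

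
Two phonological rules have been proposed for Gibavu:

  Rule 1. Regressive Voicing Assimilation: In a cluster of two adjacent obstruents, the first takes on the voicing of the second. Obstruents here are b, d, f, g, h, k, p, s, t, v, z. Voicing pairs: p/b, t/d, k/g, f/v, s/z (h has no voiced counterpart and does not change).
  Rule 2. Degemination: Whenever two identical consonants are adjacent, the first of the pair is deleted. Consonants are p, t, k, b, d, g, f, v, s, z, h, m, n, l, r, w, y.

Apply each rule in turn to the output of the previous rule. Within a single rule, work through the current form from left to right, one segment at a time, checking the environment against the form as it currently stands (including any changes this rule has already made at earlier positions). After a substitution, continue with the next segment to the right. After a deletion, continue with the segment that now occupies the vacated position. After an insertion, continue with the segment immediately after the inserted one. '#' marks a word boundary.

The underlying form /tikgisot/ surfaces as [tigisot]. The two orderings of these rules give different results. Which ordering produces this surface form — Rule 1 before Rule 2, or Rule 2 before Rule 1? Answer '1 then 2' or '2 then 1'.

1 then 2

Order 1 then 2:
  1 Regressive Voicing Assimilation: [tikgisot] → [tiggisot]
  2 Degemination: [tiggisot] → [tigisot]
  result: [tigisot]
Order 2 then 1:
  2 Degemination: no change — [tikgisot]
  1 Regressive Voicing Assimilation: [tikgisot] → [tiggisot]
  result: [tiggisot]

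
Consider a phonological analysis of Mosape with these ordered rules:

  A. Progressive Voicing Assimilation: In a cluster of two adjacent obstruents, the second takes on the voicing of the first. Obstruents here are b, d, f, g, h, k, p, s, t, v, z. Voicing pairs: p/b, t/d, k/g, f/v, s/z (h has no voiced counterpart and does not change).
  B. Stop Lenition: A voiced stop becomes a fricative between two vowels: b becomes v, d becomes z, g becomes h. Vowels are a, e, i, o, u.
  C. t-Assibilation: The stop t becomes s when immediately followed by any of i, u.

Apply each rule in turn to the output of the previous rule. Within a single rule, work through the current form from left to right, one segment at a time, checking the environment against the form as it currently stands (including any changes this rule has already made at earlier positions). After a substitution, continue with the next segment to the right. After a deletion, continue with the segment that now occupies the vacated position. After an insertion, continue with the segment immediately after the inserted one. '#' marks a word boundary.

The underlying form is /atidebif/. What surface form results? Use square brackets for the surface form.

A Progressive Voicing Assimilation: no change — [atidebif]
B Stop Lenition: [atidebif] → [atizevif]
C t-Assibilation: [atizevif] → [asizevif]

[asizevif]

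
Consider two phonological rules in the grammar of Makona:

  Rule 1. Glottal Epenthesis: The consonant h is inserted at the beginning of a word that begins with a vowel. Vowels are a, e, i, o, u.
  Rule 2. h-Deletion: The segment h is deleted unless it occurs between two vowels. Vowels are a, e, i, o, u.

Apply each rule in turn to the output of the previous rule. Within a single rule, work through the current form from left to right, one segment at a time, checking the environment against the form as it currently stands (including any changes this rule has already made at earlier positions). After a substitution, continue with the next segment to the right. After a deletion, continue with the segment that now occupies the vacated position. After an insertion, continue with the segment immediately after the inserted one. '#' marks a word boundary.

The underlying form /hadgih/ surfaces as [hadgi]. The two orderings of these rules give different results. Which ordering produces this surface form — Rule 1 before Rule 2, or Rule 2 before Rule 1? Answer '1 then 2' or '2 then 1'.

2 then 1

Order 1 then 2:
  1 Glottal Epenthesis: no change — [hadgih]
  2 h-Deletion: [hadgih] → [adgi]
  result: [adgi]
Order 2 then 1:
  2 h-Deletion: [hadgih] → [adgi]
  1 Glottal Epenthesis: [adgi] → [hadgi]
  result: [hadgi]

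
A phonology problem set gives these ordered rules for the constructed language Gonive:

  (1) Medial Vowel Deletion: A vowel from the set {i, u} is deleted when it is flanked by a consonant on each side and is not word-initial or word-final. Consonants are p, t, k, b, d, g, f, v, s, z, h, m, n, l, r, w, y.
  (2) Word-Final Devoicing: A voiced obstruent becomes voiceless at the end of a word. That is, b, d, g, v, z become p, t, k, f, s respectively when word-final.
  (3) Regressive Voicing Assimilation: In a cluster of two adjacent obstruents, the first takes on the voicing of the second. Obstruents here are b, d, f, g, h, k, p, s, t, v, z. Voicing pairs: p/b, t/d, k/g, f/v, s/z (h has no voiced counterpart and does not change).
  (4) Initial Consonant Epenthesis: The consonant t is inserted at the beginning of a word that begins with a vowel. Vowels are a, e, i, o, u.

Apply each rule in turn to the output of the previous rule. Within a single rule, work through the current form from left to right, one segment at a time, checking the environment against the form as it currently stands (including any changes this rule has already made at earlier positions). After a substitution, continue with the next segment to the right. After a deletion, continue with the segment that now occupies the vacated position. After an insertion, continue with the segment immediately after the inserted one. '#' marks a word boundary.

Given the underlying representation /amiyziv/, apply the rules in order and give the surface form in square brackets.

[tamysf]

(1) Medial Vowel Deletion: [amiyziv] → [amyzv]
(2) Word-Final Devoicing: [amyzv] → [amyzf]
(3) Regressive Voicing Assimilation: [amyzf] → [amysf]
(4) Initial Consonant Epenthesis: [amysf] → [tamysf]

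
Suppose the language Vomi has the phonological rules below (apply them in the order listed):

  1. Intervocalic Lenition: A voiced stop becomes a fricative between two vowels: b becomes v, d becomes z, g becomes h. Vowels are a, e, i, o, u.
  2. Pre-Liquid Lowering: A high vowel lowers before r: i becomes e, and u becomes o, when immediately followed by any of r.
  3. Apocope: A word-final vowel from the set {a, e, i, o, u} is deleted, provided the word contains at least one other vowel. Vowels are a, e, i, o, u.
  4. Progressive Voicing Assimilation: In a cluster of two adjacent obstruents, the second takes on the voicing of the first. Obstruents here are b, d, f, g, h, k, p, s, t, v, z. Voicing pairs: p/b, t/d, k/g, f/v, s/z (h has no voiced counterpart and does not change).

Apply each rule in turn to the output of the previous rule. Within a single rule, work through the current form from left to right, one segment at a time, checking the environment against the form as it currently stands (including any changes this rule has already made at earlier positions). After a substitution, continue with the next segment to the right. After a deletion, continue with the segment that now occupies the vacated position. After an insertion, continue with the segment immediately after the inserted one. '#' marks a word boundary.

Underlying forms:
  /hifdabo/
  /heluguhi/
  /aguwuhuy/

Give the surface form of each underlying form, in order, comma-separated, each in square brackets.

/hifdabo/:
  1 Intervocalic Lenition: [hifdabo] → [hifdavo]
  2 Pre-Liquid Lowering: no change — [hifdavo]
  3 Apocope: [hifdavo] → [hifdav]
  4 Progressive Voicing Assimilation: [hifdav] → [hiftav]
/heluguhi/:
  1 Intervocalic Lenition: [heluguhi] → [heluhuhi]
  2 Pre-Liquid Lowering: no change — [heluhuhi]
  3 Apocope: [heluhuhi] → [heluhuh]
  4 Progressive Voicing Assimilation: no change — [heluhuh]
/aguwuhuy/:
  1 Intervocalic Lenition: [aguwuhuy] → [ahuwuhuy]
  2 Pre-Liquid Lowering: no change — [ahuwuhuy]
  3 Apocope: no change — [ahuwuhuy]
  4 Progressive Voicing Assimilation: no change — [ahuwuhuy]

[hiftav], [heluhuh], [ahuwuhuy]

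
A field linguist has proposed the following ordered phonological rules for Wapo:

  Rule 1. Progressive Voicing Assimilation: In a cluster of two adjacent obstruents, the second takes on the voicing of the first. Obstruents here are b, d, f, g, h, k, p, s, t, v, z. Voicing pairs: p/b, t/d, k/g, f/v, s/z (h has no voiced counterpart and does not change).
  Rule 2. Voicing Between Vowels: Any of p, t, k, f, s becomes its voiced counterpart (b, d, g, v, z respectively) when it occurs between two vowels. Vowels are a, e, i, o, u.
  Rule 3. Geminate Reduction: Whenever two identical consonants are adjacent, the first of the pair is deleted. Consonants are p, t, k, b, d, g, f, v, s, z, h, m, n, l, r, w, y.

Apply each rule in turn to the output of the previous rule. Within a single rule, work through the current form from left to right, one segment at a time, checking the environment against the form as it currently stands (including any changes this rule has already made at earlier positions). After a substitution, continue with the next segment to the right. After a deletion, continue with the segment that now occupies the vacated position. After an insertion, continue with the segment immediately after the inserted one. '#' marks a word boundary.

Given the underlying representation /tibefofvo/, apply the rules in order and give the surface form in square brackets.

Rule 1 Progressive Voicing Assimilation: [tibefofvo] → [tibefoffo]
Rule 2 Voicing Between Vowels: [tibefoffo] → [tibevoffo]
Rule 3 Geminate Reduction: [tibevoffo] → [tibevofo]

[tibevofo]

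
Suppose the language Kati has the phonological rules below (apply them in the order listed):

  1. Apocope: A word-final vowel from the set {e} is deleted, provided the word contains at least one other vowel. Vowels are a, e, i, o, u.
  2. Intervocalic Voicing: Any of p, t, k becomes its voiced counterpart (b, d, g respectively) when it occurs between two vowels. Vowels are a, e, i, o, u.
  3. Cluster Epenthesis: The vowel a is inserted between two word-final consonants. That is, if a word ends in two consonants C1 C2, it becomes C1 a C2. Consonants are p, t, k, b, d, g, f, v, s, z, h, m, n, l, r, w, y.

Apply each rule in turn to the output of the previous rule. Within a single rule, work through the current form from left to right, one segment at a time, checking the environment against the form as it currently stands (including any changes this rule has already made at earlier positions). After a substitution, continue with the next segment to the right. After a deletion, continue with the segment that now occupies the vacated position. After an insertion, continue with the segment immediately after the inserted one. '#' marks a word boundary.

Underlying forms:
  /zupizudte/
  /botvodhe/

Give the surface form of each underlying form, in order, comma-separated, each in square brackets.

/zupizudte/:
  1 Apocope: [zupizudte] → [zupizudt]
  2 Intervocalic Voicing: [zupizudt] → [zubizudt]
  3 Cluster Epenthesis: [zubizudt] → [zubizudat]
/botvodhe/:
  1 Apocope: [botvodhe] → [botvodh]
  2 Intervocalic Voicing: no change — [botvodh]
  3 Cluster Epenthesis: [botvodh] → [botvodah]

[zubizudat], [botvodah]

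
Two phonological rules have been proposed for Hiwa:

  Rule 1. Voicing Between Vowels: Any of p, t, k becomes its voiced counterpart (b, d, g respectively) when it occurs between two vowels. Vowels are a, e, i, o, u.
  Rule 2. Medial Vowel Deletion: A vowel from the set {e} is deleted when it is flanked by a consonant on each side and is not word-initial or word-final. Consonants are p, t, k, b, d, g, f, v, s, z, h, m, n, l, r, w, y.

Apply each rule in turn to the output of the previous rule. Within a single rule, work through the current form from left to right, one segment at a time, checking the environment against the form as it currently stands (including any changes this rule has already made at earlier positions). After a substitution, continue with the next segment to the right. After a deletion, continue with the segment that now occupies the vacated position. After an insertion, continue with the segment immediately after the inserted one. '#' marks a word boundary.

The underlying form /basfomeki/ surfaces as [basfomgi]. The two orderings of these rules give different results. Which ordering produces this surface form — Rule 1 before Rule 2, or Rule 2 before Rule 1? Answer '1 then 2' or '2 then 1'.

1 then 2

Order 1 then 2:
  1 Voicing Between Vowels: [basfomeki] → [basfomegi]
  2 Medial Vowel Deletion: [basfomegi] → [basfomgi]
  result: [basfomgi]
Order 2 then 1:
  2 Medial Vowel Deletion: [basfomeki] → [basfomki]
  1 Voicing Between Vowels: no change — [basfomki]
  result: [basfomki]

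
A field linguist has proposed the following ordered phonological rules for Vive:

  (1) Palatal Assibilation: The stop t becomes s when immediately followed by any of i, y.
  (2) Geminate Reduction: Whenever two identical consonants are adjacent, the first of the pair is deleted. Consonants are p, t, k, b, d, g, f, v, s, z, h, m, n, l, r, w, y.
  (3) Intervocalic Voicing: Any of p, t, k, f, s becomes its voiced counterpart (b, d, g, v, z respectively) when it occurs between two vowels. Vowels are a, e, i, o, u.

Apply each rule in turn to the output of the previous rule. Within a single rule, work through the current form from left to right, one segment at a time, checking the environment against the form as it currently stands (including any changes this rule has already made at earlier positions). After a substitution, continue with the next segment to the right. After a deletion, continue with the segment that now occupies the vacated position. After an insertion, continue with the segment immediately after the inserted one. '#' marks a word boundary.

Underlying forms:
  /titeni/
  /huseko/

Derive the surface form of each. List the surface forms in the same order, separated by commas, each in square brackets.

[sideni], [huzego]

/titeni/:
  (1) Palatal Assibilation: [titeni] → [siteni]
  (2) Geminate Reduction: no change — [siteni]
  (3) Intervocalic Voicing: [siteni] → [sideni]
/huseko/:
  (1) Palatal Assibilation: no change — [huseko]
  (2) Geminate Reduction: no change — [huseko]
  (3) Intervocalic Voicing: [huseko] → [huzego]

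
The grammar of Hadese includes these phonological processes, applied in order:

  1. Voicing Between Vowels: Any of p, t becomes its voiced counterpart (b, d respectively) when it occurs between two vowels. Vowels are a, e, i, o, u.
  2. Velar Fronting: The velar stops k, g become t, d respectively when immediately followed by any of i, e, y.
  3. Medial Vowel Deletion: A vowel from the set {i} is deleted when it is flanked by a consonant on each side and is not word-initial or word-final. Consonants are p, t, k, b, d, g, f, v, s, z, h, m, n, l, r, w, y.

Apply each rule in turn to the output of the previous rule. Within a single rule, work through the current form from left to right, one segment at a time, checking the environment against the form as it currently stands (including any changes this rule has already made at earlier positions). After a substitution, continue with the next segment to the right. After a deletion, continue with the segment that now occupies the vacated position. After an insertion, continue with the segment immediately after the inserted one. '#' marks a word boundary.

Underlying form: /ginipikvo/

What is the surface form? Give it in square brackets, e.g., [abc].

[dnbkvo]

1 Voicing Between Vowels: [ginipikvo] → [ginibikvo]
2 Velar Fronting: [ginibikvo] → [dinibikvo]
3 Medial Vowel Deletion: [dinibikvo] → [dnbkvo]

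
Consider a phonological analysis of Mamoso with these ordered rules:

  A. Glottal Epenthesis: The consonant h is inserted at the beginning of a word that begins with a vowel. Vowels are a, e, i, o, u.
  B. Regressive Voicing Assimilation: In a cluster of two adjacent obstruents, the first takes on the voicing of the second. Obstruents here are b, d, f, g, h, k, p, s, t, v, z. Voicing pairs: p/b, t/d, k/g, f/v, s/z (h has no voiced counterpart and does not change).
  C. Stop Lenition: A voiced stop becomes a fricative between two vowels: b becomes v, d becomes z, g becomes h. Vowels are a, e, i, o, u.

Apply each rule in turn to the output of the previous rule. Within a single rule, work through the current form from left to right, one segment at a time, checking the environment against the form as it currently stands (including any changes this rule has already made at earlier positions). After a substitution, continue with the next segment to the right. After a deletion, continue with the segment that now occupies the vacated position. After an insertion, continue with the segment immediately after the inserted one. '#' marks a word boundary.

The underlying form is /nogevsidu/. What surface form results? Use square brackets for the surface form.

A Glottal Epenthesis: no change — [nogevsidu]
B Regressive Voicing Assimilation: [nogevsidu] → [nogefsidu]
C Stop Lenition: [nogefsidu] → [nohefsizu]

[nohefsizu]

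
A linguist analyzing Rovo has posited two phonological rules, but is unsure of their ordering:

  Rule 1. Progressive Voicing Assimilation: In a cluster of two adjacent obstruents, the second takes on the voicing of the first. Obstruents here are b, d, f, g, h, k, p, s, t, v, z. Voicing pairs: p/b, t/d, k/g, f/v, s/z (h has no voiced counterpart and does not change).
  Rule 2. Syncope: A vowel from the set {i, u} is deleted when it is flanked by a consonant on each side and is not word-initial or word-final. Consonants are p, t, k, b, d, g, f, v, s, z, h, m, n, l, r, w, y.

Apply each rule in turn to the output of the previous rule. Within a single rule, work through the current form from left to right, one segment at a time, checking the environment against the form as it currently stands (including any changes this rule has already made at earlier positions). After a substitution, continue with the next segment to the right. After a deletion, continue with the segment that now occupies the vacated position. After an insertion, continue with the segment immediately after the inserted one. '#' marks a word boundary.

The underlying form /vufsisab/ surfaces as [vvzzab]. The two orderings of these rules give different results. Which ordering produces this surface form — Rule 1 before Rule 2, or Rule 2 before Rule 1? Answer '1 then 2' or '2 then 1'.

2 then 1

Order 1 then 2:
  1 Progressive Voicing Assimilation: no change — [vufsisab]
  2 Syncope: [vufsisab] → [vfssab]
  result: [vfssab]
Order 2 then 1:
  2 Syncope: [vufsisab] → [vfssab]
  1 Progressive Voicing Assimilation: [vfssab] → [vvzzab]
  result: [vvzzab]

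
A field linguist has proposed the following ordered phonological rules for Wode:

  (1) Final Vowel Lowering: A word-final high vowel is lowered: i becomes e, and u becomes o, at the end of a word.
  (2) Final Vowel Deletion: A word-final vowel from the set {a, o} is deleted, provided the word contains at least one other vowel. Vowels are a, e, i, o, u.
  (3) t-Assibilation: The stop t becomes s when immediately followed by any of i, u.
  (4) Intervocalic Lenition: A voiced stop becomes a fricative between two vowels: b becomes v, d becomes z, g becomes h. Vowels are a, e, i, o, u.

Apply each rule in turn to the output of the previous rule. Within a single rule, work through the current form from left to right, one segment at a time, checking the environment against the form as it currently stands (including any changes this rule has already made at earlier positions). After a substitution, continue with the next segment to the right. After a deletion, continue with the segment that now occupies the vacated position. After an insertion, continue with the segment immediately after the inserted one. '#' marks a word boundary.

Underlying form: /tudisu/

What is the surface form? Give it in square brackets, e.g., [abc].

[suzis]

(1) Final Vowel Lowering: [tudisu] → [tudiso]
(2) Final Vowel Deletion: [tudiso] → [tudis]
(3) t-Assibilation: [tudis] → [sudis]
(4) Intervocalic Lenition: [sudis] → [suzis]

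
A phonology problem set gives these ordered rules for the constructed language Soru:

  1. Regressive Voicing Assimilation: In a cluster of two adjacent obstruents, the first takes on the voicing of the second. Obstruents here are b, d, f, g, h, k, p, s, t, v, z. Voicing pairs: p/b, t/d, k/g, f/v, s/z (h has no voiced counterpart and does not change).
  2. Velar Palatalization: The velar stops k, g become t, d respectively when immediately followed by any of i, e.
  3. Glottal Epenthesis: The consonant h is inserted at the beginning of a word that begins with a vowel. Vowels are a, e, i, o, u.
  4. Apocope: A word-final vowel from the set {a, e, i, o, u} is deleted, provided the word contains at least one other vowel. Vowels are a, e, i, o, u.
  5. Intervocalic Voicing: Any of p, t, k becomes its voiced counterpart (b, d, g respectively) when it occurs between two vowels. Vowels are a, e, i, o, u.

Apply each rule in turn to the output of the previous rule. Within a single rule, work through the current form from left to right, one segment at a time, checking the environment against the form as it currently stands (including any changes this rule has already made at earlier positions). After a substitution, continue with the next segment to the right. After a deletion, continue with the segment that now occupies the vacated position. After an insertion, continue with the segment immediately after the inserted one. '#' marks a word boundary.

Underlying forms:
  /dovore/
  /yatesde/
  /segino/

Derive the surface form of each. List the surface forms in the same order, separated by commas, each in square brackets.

/dovore/:
  1 Regressive Voicing Assimilation: no change — [dovore]
  2 Velar Palatalization: no change — [dovore]
  3 Glottal Epenthesis: no change — [dovore]
  4 Apocope: [dovore] → [dovor]
  5 Intervocalic Voicing: no change — [dovor]
/yatesde/:
  1 Regressive Voicing Assimilation: [yatesde] → [yatezde]
  2 Velar Palatalization: no change — [yatezde]
  3 Glottal Epenthesis: no change — [yatezde]
  4 Apocope: [yatezde] → [yatezd]
  5 Intervocalic Voicing: [yatezd] → [yadezd]
/segino/:
  1 Regressive Voicing Assimilation: no change — [segino]
  2 Velar Palatalization: [segino] → [sedino]
  3 Glottal Epenthesis: no change — [sedino]
  4 Apocope: [sedino] → [sedin]
  5 Intervocalic Voicing: no change — [sedin]

[dovor], [yadezd], [sedin]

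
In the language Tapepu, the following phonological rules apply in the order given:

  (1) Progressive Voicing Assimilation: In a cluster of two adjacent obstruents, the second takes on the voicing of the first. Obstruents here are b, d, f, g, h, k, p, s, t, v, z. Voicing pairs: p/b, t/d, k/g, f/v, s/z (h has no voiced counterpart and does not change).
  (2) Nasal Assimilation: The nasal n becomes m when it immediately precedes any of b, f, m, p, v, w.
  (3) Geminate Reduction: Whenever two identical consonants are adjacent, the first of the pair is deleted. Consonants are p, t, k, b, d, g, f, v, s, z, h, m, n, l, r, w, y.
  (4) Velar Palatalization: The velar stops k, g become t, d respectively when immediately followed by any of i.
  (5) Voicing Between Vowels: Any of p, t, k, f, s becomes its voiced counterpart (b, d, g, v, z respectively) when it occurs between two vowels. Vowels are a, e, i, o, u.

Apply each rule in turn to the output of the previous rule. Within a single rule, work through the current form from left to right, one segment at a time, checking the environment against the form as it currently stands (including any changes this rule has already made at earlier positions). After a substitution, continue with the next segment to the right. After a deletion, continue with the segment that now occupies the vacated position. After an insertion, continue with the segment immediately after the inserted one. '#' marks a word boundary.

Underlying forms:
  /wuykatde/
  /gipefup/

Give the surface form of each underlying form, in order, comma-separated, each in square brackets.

[wuykade], [dibevup]

/wuykatde/:
  (1) Progressive Voicing Assimilation: [wuykatde] → [wuykatte]
  (2) Nasal Assimilation: no change — [wuykatte]
  (3) Geminate Reduction: [wuykatte] → [wuykate]
  (4) Velar Palatalization: no change — [wuykate]
  (5) Voicing Between Vowels: [wuykate] → [wuykade]
/gipefup/:
  (1) Progressive Voicing Assimilation: no change — [gipefup]
  (2) Nasal Assimilation: no change — [gipefup]
  (3) Geminate Reduction: no change — [gipefup]
  (4) Velar Palatalization: [gipefup] → [dipefup]
  (5) Voicing Between Vowels: [dipefup] → [dibevup]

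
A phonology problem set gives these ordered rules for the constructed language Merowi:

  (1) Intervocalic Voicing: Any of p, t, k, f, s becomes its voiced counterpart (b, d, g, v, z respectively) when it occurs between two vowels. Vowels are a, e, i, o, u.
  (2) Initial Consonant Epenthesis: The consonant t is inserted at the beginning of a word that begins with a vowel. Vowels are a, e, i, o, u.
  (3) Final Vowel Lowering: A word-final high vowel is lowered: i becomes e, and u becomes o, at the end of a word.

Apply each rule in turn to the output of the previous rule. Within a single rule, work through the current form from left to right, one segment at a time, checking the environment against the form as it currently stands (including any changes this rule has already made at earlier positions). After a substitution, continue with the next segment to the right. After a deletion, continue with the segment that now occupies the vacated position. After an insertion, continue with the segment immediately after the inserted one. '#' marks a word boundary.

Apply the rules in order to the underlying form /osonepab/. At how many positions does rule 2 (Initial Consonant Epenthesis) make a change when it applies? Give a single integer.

1

(1) Intervocalic Voicing: [osonepab] → [ozonebab]
(2) Initial Consonant Epenthesis: [ozonebab] → [tozonebab]
(3) Final Vowel Lowering: no change — [tozonebab]
Rule 2 changed 1 position(s).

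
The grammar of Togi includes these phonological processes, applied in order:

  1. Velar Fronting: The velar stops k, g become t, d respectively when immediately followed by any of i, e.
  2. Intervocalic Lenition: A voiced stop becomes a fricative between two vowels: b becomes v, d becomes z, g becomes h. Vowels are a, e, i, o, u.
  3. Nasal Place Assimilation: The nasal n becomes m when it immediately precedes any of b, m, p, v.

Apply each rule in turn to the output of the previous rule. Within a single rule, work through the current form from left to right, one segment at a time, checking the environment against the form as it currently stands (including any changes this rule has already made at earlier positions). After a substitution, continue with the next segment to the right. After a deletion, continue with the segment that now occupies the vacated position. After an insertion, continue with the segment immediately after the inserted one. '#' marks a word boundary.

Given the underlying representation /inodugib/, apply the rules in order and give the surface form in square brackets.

1 Velar Fronting: [inodugib] → [inodudib]
2 Intervocalic Lenition: [inodudib] → [inozuzib]
3 Nasal Place Assimilation: no change — [inozuzib]

[inozuzib]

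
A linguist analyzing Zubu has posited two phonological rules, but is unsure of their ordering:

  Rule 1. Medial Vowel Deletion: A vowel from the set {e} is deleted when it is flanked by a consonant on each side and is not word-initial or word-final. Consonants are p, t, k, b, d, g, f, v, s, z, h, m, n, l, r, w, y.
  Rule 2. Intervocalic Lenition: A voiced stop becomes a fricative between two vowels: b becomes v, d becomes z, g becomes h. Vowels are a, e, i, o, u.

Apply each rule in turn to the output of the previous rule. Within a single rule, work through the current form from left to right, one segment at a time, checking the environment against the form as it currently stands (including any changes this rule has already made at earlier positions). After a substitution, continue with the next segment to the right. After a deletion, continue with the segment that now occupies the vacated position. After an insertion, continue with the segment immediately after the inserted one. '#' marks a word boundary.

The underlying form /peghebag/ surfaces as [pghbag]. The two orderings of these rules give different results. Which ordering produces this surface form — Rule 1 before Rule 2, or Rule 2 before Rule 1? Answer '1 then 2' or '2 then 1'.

1 then 2

Order 1 then 2:
  1 Medial Vowel Deletion: [peghebag] → [pghbag]
  2 Intervocalic Lenition: no change — [pghbag]
  result: [pghbag]
Order 2 then 1:
  2 Intervocalic Lenition: [peghebag] → [peghevag]
  1 Medial Vowel Deletion: [peghevag] → [pghvag]
  result: [pghvag]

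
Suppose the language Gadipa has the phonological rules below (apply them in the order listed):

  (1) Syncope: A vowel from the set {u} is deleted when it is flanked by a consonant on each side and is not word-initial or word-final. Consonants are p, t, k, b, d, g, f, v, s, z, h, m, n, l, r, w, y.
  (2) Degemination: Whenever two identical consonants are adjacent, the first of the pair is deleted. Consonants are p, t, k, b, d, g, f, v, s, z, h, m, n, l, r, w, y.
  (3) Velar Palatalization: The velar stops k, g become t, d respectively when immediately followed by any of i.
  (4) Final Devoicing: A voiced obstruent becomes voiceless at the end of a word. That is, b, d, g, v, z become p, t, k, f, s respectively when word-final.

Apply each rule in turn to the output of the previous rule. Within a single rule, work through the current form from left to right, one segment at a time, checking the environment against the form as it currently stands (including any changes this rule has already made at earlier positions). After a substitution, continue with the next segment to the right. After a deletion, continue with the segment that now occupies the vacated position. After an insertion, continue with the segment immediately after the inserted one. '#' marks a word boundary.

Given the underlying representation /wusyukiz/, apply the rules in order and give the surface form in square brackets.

(1) Syncope: [wusyukiz] → [wsykiz]
(2) Degemination: no change — [wsykiz]
(3) Velar Palatalization: [wsykiz] → [wsytiz]
(4) Final Devoicing: [wsytiz] → [wsytis]

[wsytis]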